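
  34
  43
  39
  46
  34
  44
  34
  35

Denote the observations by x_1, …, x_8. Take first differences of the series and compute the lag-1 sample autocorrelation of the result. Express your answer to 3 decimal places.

-0.768

First differences Δx: 9, -4, 7, -12, 10, -10, 1
Mean of differences = 0.1429
Numerator Σ(Δx_t−Δx̄)(Δx_{t+1}−Δx̄) = -376.7347
Denominator Σ(Δx_t−Δx̄)² = 490.8571
r_1(Δx) = -376.7347 / 490.8571 = -0.768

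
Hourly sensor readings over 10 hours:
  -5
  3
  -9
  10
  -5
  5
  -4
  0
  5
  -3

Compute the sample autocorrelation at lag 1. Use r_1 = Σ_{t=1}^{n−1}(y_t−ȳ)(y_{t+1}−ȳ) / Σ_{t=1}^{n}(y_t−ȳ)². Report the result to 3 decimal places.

-0.766

Mean ȳ = (-5 + 3 − 9 + 10 − 5 + 5 − 4 + 0 + 5 − 3)/10 = -0.3000
Numerator Σ_{t=1}^{9}(y_t−ȳ)(y_{t+1}−ȳ) = -240.5900
Denominator Σ(y_t−ȳ)² = 314.1000
r_1 = -240.5900 / 314.1000 = -0.766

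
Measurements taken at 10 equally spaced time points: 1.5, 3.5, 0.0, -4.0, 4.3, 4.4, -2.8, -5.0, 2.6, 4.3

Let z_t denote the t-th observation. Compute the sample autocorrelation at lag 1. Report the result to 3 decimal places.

0.029

Mean z̄ = (1.5 + 3.5 + 0.0 − 4.0 + 4.3 + 4.4 − 2.8 − 5.0 + 2.6 + 4.3)/10 = 0.8800
Numerator Σ_{t=1}^{9}(z_t−z̄)(z_{t+1}−z̄) = 3.4156
Denominator Σ(z_t−z̄)² = 118.6960
r_1 = 3.4156 / 118.6960 = 0.029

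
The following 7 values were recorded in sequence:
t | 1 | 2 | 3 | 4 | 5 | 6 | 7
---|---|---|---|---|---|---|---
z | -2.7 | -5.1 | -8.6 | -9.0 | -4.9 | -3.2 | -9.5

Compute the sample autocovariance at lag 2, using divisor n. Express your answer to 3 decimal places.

Mean z̄ = (-2.7 − 5.1 − 8.6 − 9.0 − 4.9 − 3.2 − 9.5)/7 = -6.1429
Deviations: 3.4429, 1.0429, -2.4571, -2.8571, 1.2429, 2.9429, -3.3571
Σ_{t=1}^{5}(z_t−z̄)(z_{t+2}−z̄) = -27.0737
γ_2 = -27.0737 / 7 = -3.868

-3.868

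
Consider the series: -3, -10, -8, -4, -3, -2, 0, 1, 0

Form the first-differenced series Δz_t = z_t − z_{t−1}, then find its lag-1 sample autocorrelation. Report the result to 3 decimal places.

-0.030

First differences Δz: -7, 2, 4, 1, 1, 2, 1, -1
Mean of differences = 0.3750
Numerator Σ(Δz_t−Δz̄)(Δz_{t+1}−Δz̄) = -2.2656
Denominator Σ(Δz_t−Δz̄)² = 75.8750
r_1(Δz) = -2.2656 / 75.8750 = -0.030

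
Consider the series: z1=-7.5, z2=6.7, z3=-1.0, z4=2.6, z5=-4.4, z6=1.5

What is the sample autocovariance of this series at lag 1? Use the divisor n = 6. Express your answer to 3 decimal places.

-12.725

Mean z̄ = (-7.5 + 6.7 − 1.0 + 2.6 − 4.4 + 1.5)/6 = -0.3500
Deviations: -7.1500, 7.0500, -0.6500, 2.9500, -4.0500, 1.8500
Σ_{t=1}^{5}(z_t−z̄)(z_{t+1}−z̄) = -76.3475
γ_1 = -76.3475 / 6 = -12.725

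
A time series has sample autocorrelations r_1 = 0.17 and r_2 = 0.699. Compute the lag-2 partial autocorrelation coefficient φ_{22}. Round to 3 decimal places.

φ_{22} = (r_2 − r_1²) / (1 − r_1²)
r_1² = (0.17)² = 0.0289
Numerator = 0.699 − 0.0289 = 0.6701; denominator = 1 − 0.0289 = 0.9711
φ_{22} = 0.6701 / 0.9711 = 0.690

0.690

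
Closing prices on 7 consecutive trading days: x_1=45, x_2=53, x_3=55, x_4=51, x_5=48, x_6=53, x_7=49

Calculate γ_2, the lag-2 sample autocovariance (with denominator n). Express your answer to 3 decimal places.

-4.277

Mean x̄ = (45 + 53 + 55 + 51 + 48 + 53 + 49)/7 = 50.5714
Σ_{t=1}^{5}(x_t−x̄)(x_{t+2}−x̄) = -29.9388
γ_2 = -29.9388 / 7 = -4.277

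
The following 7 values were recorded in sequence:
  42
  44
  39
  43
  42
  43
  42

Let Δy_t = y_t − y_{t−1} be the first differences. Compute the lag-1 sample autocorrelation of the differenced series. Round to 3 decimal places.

-0.750

First differences Δy: 2, -5, 4, -1, 1, -1
Mean of differences = 0.0000
Numerator Σ(Δy_t−Δȳ)(Δy_{t+1}−Δȳ) = -36.0000
Denominator Σ(Δy_t−Δȳ)² = 48.0000
r_1(Δy) = -36.0000 / 48.0000 = -0.750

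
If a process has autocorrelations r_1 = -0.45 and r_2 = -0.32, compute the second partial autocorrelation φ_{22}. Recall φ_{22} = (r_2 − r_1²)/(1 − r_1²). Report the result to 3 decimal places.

φ_{22} = (r_2 − r_1²) / (1 − r_1²)
r_1² = (-0.45)² = 0.2025
Numerator = -0.32 − 0.2025 = -0.5225; denominator = 1 − 0.2025 = 0.7975
φ_{22} = -0.5225 / 0.7975 = -0.655

-0.655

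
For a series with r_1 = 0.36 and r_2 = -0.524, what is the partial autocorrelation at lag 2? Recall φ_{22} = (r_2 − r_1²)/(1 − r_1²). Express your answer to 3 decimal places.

φ_{22} = (r_2 − r_1²) / (1 − r_1²)
r_1² = (0.36)² = 0.1296
Numerator = -0.524 − 0.1296 = -0.6536; denominator = 1 − 0.1296 = 0.8704
φ_{22} = -0.6536 / 0.8704 = -0.751

-0.751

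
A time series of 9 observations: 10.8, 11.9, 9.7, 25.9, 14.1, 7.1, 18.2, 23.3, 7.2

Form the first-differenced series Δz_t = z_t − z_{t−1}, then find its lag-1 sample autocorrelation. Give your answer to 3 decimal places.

First differences Δz: 1.1, -2.2, 16.2, -11.8, -7.0, 11.1, 5.1, -16.1
Mean of differences = -0.4500
Numerator Σ(Δz_t−Δz̄)(Δz_{t+1}−Δz̄) = -244.8925
Denominator Σ(Δz_t−Δz̄)² = 863.5400
r_1(Δz) = -244.8925 / 863.5400 = -0.284

-0.284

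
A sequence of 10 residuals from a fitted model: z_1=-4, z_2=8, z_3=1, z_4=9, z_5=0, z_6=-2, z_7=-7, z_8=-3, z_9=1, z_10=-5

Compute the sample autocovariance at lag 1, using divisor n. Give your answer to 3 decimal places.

Mean z̄ = (-4 + 8 + 1 + 9 + 0 − 2 − 7 − 3 + 1 − 5)/10 = -0.2000
Σ_{t=1}^{9}(z_t−z̄)(z_{t+1}−z̄) = 13.3600
γ_1 = 13.3600 / 10 = 1.336

1.336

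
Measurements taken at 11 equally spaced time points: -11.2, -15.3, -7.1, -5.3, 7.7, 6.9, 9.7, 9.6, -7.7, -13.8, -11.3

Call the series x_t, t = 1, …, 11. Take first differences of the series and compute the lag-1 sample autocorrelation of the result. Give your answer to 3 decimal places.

First differences Δx: -4.1, 8.2, 1.8, 13.0, -0.8, 2.8, -0.1, -17.3, -6.1, 2.5
Mean of differences = -0.0100
Numerator Σ(Δx_t−Δx̄)(Δx_{t+1}−Δx̄) = 83.6449
Denominator Σ(Δx_t−Δx̄)² = 607.5290
r_1(Δx) = 83.6449 / 607.5290 = 0.138

0.138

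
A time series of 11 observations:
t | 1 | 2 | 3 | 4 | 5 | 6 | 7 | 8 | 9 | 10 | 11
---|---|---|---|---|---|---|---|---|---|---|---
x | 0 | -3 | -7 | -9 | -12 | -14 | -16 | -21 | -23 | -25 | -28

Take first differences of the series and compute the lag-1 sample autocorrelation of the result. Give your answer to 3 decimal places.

-0.358

First differences Δx: -3, -4, -2, -3, -2, -2, -5, -2, -2, -3
Mean of differences = -2.8000
Numerator Σ(Δx_t−Δx̄)(Δx_{t+1}−Δx̄) = -3.4400
Denominator Σ(Δx_t−Δx̄)² = 9.6000
r_1(Δx) = -3.4400 / 9.6000 = -0.358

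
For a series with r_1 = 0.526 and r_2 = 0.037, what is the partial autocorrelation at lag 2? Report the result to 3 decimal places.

-0.331

φ_{22} = (r_2 − r_1²) / (1 − r_1²)
r_1² = (0.526)² = 0.276676
Numerator = 0.037 − 0.2767 = -0.2397; denominator = 1 − 0.2767 = 0.7233
φ_{22} = -0.2397 / 0.7233 = -0.331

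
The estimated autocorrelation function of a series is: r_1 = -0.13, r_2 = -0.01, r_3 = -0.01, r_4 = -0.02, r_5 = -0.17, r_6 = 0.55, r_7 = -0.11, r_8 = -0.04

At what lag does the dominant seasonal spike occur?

6

The largest autocorrelation is r_6 = 0.55; the remaining lags stay at or below -0.01.
The dominant spike at lag 6 indicates a seasonal period of 6.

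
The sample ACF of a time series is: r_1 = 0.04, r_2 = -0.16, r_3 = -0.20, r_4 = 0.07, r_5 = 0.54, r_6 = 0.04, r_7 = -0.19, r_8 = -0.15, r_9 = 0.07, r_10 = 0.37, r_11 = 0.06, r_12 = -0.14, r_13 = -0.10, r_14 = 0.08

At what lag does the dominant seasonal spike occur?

The largest autocorrelation is r_5 = 0.54, with a weaker echo at lag 10 (0.37); the remaining lags stay at or below 0.08.
The dominant spike at lag 5 indicates a seasonal period of 5.

5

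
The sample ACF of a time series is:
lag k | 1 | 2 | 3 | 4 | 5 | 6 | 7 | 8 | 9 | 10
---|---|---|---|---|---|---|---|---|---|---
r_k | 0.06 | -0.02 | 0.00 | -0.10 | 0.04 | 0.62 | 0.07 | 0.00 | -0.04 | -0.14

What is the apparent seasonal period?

6

The largest autocorrelation is r_6 = 0.62; the remaining lags stay at or below 0.07.
The dominant spike at lag 6 indicates a seasonal period of 6.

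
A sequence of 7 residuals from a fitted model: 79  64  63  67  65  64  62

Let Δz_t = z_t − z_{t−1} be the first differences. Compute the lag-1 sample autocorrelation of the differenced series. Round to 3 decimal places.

-0.005

First differences Δz: -15, -1, 4, -2, -1, -2
Mean of differences = -2.8333
Numerator Σ(Δz_t−Δz̄)(Δz_{t+1}−Δz̄) = -1.0278
Denominator Σ(Δz_t−Δz̄)² = 202.8333
r_1(Δz) = -1.0278 / 202.8333 = -0.005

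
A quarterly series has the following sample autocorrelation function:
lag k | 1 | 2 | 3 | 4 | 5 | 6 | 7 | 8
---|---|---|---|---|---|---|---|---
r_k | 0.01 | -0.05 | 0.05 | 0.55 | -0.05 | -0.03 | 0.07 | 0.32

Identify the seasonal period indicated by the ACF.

The largest autocorrelation is r_4 = 0.55, with a weaker echo at lag 8 (0.32); the remaining lags stay at or below 0.07.
The dominant spike at lag 4 indicates a seasonal period of 4.

4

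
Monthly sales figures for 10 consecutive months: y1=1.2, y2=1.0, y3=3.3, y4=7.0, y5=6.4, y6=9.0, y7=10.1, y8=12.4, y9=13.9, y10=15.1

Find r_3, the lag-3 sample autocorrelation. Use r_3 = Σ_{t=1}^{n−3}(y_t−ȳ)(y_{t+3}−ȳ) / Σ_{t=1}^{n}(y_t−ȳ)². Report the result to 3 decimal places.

0.108

Mean ȳ = (1.2 + 1.0 + 3.3 + 7.0 + 6.4 + 9.0 + 10.1 + 12.4 + 13.9 + 15.1)/10 = 7.9400
Numerator Σ_{t=1}^{7}(y_t−ȳ)(y_{t+3}−ȳ) = 24.9892
Denominator Σ(y_t−ȳ)² = 230.8440
r_3 = 24.9892 / 230.8440 = 0.108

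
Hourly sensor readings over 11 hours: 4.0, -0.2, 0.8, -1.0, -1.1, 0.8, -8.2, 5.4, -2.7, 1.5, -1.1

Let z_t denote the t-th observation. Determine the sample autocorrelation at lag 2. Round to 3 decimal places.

0.374

Mean z̄ = (4.0 − 0.2 + 0.8 − 1.0 − 1.1 + 0.8 − 8.2 + 5.4 − 2.7 + 1.5 − 1.1)/11 = -0.1636
Numerator Σ_{t=1}^{9}(z_t−z̄)(z_{t+2}−z̄) = 47.2346
Denominator Σ(z_t−z̄)² = 126.3855
r_2 = 47.2346 / 126.3855 = 0.374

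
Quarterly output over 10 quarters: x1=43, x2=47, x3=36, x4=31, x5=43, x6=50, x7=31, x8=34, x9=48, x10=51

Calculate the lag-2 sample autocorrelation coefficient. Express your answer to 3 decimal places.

-0.704

Mean x̄ = (43 + 47 + 36 + 31 + 43 + 50 + 31 + 34 + 48 + 51)/10 = 41.4000
Numerator Σ_{t=1}^{8}(x_t−x̄)(x_{t+2}−x̄) = -384.9200
Denominator Σ(x_t−x̄)² = 546.4000
r_2 = -384.9200 / 546.4000 = -0.704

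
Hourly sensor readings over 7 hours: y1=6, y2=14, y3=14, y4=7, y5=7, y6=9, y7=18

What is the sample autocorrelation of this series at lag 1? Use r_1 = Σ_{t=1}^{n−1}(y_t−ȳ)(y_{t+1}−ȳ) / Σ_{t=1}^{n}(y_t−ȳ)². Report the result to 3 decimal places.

-0.072

Mean ȳ = (6 + 14 + 14 + 7 + 7 + 9 + 18)/7 = 10.7143
Deviations from mean: -4.7143, 3.2857, 3.2857, -3.7143, -3.7143, -1.7143, 7.2857
Numerator Σ_{t=1}^{6}(y_t−ȳ)(y_{t+1}−ȳ) = -9.2245
Denominator Σ(y_t−ȳ)² = 127.4286
r_1 = -9.2245 / 127.4286 = -0.072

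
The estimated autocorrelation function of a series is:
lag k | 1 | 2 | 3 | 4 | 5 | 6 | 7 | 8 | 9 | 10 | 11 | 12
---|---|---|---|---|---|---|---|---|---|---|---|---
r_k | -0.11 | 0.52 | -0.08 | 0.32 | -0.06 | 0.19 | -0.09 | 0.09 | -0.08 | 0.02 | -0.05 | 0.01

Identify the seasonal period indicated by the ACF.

The largest autocorrelation is r_2 = 0.52, with weaker echoes at lags 4 (0.32) and 6 (0.19); the remaining lags stay at or below 0.09.
The dominant spike at lag 2 indicates a seasonal period of 2.

2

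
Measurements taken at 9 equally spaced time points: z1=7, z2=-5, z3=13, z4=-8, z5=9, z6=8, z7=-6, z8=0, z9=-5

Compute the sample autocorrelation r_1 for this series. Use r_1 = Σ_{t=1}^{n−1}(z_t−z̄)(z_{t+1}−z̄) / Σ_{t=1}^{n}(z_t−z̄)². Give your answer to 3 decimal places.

Mean z̄ = (7 − 5 + 13 − 8 + 9 + 8 − 6 + 0 − 5)/9 = 1.4444
Numerator Σ_{t=1}^{8}(z_t−z̄)(z_{t+1}−z̄) = -269.9753
Denominator Σ(z_t−z̄)² = 494.2222
r_1 = -269.9753 / 494.2222 = -0.546

-0.546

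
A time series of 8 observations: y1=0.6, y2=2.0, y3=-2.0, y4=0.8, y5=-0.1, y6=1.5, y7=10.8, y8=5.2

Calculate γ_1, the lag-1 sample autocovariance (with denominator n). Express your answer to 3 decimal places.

Mean ȳ = (0.6 + 2.0 − 2.0 + 0.8 − 0.1 + 1.5 + 10.8 + 5.2)/8 = 2.3500
Σ_{t=1}^{7}(y_t−ȳ)(y_{t+1}−ȳ) = 31.6575
γ_1 = 31.6575 / 8 = 3.957

3.957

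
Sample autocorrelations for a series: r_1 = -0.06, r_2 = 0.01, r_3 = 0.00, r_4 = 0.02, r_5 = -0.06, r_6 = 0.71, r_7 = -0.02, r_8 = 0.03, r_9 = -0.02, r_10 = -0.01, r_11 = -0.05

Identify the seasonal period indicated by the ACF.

The largest autocorrelation is r_6 = 0.71; the remaining lags stay at or below 0.03.
The dominant spike at lag 6 indicates a seasonal period of 6.

6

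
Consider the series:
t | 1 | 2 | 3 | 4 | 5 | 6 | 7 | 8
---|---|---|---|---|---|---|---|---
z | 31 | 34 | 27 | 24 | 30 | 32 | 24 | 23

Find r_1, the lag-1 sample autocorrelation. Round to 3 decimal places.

0.160

Mean z̄ = (31 + 34 + 27 + 24 + 30 + 32 + 24 + 23)/8 = 28.1250
Deviations from mean: 2.8750, 5.8750, -1.1250, -4.1250, 1.8750, 3.8750, -4.1250, -5.1250
Numerator Σ_{t=1}^{7}(z_t−z̄)(z_{t+1}−z̄) = 19.6094
Denominator Σ(z_t−z̄)² = 122.8750
r_1 = 19.6094 / 122.8750 = 0.160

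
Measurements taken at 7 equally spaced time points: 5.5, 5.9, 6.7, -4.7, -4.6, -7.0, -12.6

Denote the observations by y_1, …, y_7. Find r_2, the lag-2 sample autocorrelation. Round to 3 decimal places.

Mean ȳ = (5.5 + 5.9 + 6.7 − 4.7 − 4.6 − 7.0 − 12.6)/7 = -1.5429
Deviations from mean: 7.0429, 7.4429, 8.2429, -3.1571, -3.0571, -5.4571, -11.0571
Numerator Σ_{t=1}^{5}(y_t−ȳ)(y_{t+2}−ȳ) = 60.3878
Denominator Σ(y_t−ȳ)² = 344.2971
r_2 = 60.3878 / 344.2971 = 0.175

0.175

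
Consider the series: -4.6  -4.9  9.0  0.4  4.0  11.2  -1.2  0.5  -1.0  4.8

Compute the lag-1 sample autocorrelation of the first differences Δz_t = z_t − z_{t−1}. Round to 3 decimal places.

First differences Δz: -0.3, 13.9, -8.6, 3.6, 7.2, -12.4, 1.7, -1.5, 5.8
Mean of differences = 1.0444
Numerator Σ(Δz_t−Δz̄)(Δz_{t+1}−Δz̄) = -255.5242
Denominator Σ(Δz_t−Δz̄)² = 514.7822
r_1(Δz) = -255.5242 / 514.7822 = -0.496

-0.496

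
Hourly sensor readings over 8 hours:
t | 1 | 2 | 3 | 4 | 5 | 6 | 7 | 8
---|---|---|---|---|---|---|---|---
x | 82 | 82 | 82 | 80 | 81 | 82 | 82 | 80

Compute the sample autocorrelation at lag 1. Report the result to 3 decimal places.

Mean x̄ = (82 + 82 + 82 + 80 + 81 + 82 + 82 + 80)/8 = 81.3750
Deviations from mean: 0.6250, 0.6250, 0.6250, -1.3750, -0.3750, 0.6250, 0.6250, -1.3750
Σ(x_t−x̄)(x_{t+1}−x̄) = (0.3906) + (0.3906) + (-0.8594) + (0.5156) + (-0.2344) + (0.3906) + (-0.8594) = -0.2656
Denominator Σ(x_t−x̄)² = 5.8750
r_1 = -0.2656 / 5.8750 = -0.045

-0.045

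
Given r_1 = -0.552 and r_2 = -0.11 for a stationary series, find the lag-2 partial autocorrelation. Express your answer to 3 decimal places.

-0.596

φ_{22} = (r_2 − r_1²) / (1 − r_1²)
r_1² = (-0.552)² = 0.304704
Numerator = -0.11 − 0.3047 = -0.4147; denominator = 1 − 0.3047 = 0.6953
φ_{22} = -0.4147 / 0.6953 = -0.596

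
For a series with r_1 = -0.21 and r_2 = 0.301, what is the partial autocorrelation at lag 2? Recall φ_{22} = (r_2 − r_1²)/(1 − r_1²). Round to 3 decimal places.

0.269

φ_{22} = (r_2 − r_1²) / (1 − r_1²)
r_1² = (-0.21)² = 0.0441
Numerator = 0.301 − 0.0441 = 0.2569; denominator = 1 − 0.0441 = 0.9559
φ_{22} = 0.2569 / 0.9559 = 0.269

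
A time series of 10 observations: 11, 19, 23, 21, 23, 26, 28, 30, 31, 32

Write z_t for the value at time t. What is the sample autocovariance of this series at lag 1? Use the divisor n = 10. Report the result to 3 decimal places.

20.024

Mean z̄ = (11 + 19 + 23 + 21 + 23 + 26 + 28 + 30 + 31 + 32)/10 = 24.4000
Σ_{t=1}^{9}(z_t−z̄)(z_{t+1}−z̄) = 200.2400
γ_1 = 200.2400 / 10 = 20.024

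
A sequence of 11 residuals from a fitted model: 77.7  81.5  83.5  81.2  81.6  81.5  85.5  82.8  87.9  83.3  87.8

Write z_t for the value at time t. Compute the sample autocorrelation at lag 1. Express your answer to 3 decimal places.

Mean z̄ = (77.7 + 81.5 + 83.5 + 81.2 + 81.6 + 81.5 + 85.5 + 82.8 + 87.9 + 83.3 + 87.8)/11 = 83.1182
Numerator Σ_{t=1}^{10}(z_t−z̄)(z_{t+1}−z̄) = 8.3733
Denominator Σ(z_t−z̄)² = 91.3164
r_1 = 8.3733 / 91.3164 = 0.092

0.092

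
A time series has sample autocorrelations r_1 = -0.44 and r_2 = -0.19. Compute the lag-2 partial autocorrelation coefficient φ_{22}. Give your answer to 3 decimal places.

-0.476

φ_{22} = (r_2 − r_1²) / (1 − r_1²)
r_1² = (-0.44)² = 0.1936
Numerator = -0.19 − 0.1936 = -0.3836; denominator = 1 − 0.1936 = 0.8064
φ_{22} = -0.3836 / 0.8064 = -0.476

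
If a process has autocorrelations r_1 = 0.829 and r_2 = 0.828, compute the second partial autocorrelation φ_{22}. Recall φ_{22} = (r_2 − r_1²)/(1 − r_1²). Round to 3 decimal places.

φ_{22} = (r_2 − r_1²) / (1 − r_1²)
r_1² = (0.829)² = 0.687241
Numerator = 0.828 − 0.6872 = 0.1408; denominator = 1 − 0.6872 = 0.3128
φ_{22} = 0.1408 / 0.3128 = 0.450

0.450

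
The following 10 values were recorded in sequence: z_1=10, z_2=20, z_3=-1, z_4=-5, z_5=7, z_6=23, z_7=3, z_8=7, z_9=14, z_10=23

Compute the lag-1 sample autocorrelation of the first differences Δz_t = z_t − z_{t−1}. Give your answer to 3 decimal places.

-0.192

First differences Δz: 10, -21, -4, 12, 16, -20, 4, 7, 9
Mean of differences = 1.4444
Numerator Σ(Δz_t−Δz̄)(Δz_{t+1}−Δz̄) = -284.4198
Denominator Σ(Δz_t−Δz̄)² = 1484.2222
r_1(Δz) = -284.4198 / 1484.2222 = -0.192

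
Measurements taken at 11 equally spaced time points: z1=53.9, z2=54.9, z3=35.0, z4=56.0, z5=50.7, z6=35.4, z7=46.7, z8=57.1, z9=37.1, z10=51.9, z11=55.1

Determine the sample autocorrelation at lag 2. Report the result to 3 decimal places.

Mean z̄ = (53.9 + 54.9 + 35.0 + 56.0 + 50.7 + 35.4 + 46.7 + 57.1 + 37.1 + 51.9 + 55.1)/11 = 48.5273
Numerator Σ_{t=1}^{9}(z_t−z̄)(z_{t+2}−z̄) = -294.3651
Denominator Σ(z_t−z̄)² = 747.3418
r_2 = -294.3651 / 747.3418 = -0.394

-0.394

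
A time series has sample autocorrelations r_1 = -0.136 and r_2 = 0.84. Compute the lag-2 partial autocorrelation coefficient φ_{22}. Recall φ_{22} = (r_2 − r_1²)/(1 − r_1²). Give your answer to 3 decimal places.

0.837

φ_{22} = (r_2 − r_1²) / (1 − r_1²)
r_1² = (-0.136)² = 0.018496
Numerator = 0.84 − 0.0185 = 0.8215; denominator = 1 − 0.0185 = 0.9815
φ_{22} = 0.8215 / 0.9815 = 0.837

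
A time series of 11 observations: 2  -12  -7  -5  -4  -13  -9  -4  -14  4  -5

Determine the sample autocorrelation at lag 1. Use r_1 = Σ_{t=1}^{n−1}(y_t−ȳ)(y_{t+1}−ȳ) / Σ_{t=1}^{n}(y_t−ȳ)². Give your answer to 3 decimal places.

Mean ȳ = (2 − 12 − 7 − 5 − 4 − 13 − 9 − 4 − 14 + 4 − 5)/11 = -6.0909
Numerator Σ_{t=1}^{10}(y_t−ȳ)(y_{t+1}−ȳ) = -126.9174
Denominator Σ(y_t−ȳ)² = 332.9091
r_1 = -126.9174 / 332.9091 = -0.381

-0.381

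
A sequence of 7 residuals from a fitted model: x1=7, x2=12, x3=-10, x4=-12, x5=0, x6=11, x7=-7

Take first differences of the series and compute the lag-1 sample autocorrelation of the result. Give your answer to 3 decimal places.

-0.153

First differences Δx: 5, -22, -2, 12, 11, -18
Mean of differences = -2.3333
Numerator Σ(Δx_t−Δx̄)(Δx_{t+1}−Δx̄) = -163.7778
Denominator Σ(Δx_t−Δx̄)² = 1069.3333
r_1(Δx) = -163.7778 / 1069.3333 = -0.153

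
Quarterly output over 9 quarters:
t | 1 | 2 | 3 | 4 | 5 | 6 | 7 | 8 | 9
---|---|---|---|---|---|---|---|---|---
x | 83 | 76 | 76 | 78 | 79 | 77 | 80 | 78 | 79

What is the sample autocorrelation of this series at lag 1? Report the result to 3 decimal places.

Mean x̄ = (83 + 76 + 76 + 78 + 79 + 77 + 80 + 78 + 79)/9 = 78.4444
Numerator Σ_{t=1}^{8}(x_t−x̄)(x_{t+1}−x̄) = -8.3086
Denominator Σ(x_t−x̄)² = 38.2222
r_1 = -8.3086 / 38.2222 = -0.217

-0.217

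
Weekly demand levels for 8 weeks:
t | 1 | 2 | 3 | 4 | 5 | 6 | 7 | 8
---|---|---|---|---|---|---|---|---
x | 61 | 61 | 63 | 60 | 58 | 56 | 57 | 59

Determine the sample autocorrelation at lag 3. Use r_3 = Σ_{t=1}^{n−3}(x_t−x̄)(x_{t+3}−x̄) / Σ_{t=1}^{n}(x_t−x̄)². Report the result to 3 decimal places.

-0.381

Mean x̄ = (61 + 61 + 63 + 60 + 58 + 56 + 57 + 59)/8 = 59.3750
Deviations from mean: 1.6250, 1.6250, 3.6250, 0.6250, -1.3750, -3.3750, -2.3750, -0.3750
Numerator Σ_{t=1}^{5}(x_t−x̄)(x_{t+3}−x̄) = -14.4219
Denominator Σ(x_t−x̄)² = 37.8750
r_3 = -14.4219 / 37.8750 = -0.381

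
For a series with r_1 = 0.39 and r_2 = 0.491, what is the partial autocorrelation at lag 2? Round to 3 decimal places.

φ_{22} = (r_2 − r_1²) / (1 − r_1²)
r_1² = (0.39)² = 0.1521
Numerator = 0.491 − 0.1521 = 0.3389; denominator = 1 − 0.1521 = 0.8479
φ_{22} = 0.3389 / 0.8479 = 0.400

0.400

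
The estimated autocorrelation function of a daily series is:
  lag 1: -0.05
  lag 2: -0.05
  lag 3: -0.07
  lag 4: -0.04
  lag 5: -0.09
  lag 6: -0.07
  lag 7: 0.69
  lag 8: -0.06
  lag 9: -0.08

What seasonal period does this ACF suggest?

7

The largest autocorrelation is r_7 = 0.69; the remaining lags stay at or below -0.04.
The dominant spike at lag 7 indicates a seasonal period of 7.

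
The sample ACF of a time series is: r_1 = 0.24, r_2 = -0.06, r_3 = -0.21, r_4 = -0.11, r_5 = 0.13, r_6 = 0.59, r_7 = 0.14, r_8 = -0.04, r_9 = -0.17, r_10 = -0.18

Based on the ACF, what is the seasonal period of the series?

6

The largest autocorrelation is r_6 = 0.59; the remaining lags stay at or below 0.24.
The dominant spike at lag 6 indicates a seasonal period of 6.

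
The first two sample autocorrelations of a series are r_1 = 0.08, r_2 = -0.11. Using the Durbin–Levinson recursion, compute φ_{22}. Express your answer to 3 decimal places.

-0.117

φ_{22} = (r_2 − r_1²) / (1 − r_1²)
r_1² = (0.08)² = 0.0064
Numerator = -0.11 − 0.0064 = -0.1164; denominator = 1 − 0.0064 = 0.9936
φ_{22} = -0.1164 / 0.9936 = -0.117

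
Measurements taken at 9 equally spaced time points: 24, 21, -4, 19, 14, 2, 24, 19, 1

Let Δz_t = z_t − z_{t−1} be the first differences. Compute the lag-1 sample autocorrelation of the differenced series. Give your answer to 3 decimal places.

First differences Δz: -3, -25, 23, -5, -12, 22, -5, -18
Mean of differences = -2.8750
Numerator Σ(Δz_t−Δz̄)(Δz_{t+1}−Δz̄) = -853.0156
Denominator Σ(Δz_t−Δz̄)² = 2098.8750
r_1(Δz) = -853.0156 / 2098.8750 = -0.406

-0.406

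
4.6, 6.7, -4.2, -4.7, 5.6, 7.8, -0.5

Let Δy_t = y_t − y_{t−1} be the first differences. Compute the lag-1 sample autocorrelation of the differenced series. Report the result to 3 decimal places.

-0.060

First differences Δy: 2.1, -10.9, -0.5, 10.3, 2.2, -8.3
Mean of differences = -0.8500
Numerator Σ(Δy_t−Δȳ)(Δy_{t+1}−Δȳ) = -17.9775
Denominator Σ(Δy_t−Δȳ)² = 298.9550
r_1(Δy) = -17.9775 / 298.9550 = -0.060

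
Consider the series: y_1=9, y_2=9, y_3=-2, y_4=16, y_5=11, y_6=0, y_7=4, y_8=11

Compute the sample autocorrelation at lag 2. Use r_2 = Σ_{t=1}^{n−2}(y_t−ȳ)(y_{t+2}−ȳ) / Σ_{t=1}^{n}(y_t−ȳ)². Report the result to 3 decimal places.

-0.533

Mean ȳ = (9 + 9 − 2 + 16 + 11 + 0 + 4 + 11)/8 = 7.2500
Deviations from mean: 1.7500, 1.7500, -9.2500, 8.7500, 3.7500, -7.2500, -3.2500, 3.7500
Σ(y_t−ȳ)(y_{t+2}−ȳ) = (-16.1875) + (15.3125) + (-34.6875) + (-63.4375) + (-12.1875) + (-27.1875) = -138.3750
Denominator Σ(y_t−ȳ)² = 259.5000
r_2 = -138.3750 / 259.5000 = -0.533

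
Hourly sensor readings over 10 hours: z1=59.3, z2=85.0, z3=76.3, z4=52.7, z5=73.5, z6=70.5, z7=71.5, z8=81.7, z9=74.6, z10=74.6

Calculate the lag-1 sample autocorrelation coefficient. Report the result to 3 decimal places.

-0.234

Mean z̄ = (59.3 + 85.0 + 76.3 + 52.7 + 73.5 + 70.5 + 71.5 + 81.7 + 74.6 + 74.6)/10 = 71.9700
Numerator Σ_{t=1}^{9}(z_t−z̄)(z_{t+1}−z̄) = -195.2169
Denominator Σ(z_t−z̄)² = 833.6210
r_1 = -195.2169 / 833.6210 = -0.234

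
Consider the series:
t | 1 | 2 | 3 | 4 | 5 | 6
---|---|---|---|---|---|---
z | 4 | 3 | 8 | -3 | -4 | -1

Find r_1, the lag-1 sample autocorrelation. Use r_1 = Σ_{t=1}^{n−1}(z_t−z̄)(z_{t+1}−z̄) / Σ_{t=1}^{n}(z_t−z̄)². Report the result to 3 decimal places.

Mean z̄ = (4 + 3 + 8 − 3 − 4 − 1)/6 = 1.1667
Deviations from mean: 2.8333, 1.8333, 6.8333, -4.1667, -5.1667, -2.1667
Σ(z_t−z̄)(z_{t+1}−z̄) = (5.1944) + (12.5278) + (-28.4722) + (21.5278) + (11.1944) = 21.9722
Denominator Σ(z_t−z̄)² = 106.8333
r_1 = 21.9722 / 106.8333 = 0.206

0.206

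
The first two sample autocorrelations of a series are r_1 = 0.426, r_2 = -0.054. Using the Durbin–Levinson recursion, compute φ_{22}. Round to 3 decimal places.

φ_{22} = (r_2 − r_1²) / (1 − r_1²)
r_1² = (0.426)² = 0.181476
Numerator = -0.054 − 0.1815 = -0.2355; denominator = 1 − 0.1815 = 0.8185
φ_{22} = -0.2355 / 0.8185 = -0.288

-0.288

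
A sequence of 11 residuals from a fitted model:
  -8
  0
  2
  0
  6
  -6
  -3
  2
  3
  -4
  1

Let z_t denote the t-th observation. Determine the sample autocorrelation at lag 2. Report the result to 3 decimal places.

Mean z̄ = (-8 + 0 + 2 + 0 + 6 − 6 − 3 + 2 + 3 − 4 + 1)/11 = -0.6364
Numerator Σ_{t=1}^{9}(z_t−z̄)(z_{t+2}−z̄) = -46.2645
Denominator Σ(z_t−z̄)² = 174.5455
r_2 = -46.2645 / 174.5455 = -0.265

-0.265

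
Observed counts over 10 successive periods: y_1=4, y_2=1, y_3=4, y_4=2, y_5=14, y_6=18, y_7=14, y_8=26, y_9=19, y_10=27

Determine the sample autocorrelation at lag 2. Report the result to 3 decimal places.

Mean ȳ = (4 + 1 + 4 + 2 + 14 + 18 + 14 + 26 + 19 + 27)/10 = 12.9000
Numerator Σ_{t=1}^{8}(y_t−ȳ)(y_{t+2}−ȳ) = 402.9800
Denominator Σ(y_t−ȳ)² = 854.9000
r_2 = 402.9800 / 854.9000 = 0.471

0.471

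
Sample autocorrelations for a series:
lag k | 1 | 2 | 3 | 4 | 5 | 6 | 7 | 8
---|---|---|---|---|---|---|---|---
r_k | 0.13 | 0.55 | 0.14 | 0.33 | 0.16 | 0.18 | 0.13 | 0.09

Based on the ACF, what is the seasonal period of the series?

2

The largest autocorrelation is r_2 = 0.55, with weaker echoes at lags 4 (0.33) and 6 (0.18); the remaining lags stay at or below 0.16.
The dominant spike at lag 2 indicates a seasonal period of 2.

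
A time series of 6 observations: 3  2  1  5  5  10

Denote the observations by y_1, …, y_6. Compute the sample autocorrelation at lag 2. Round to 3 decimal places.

Mean ȳ = (3 + 2 + 1 + 5 + 5 + 10)/6 = 4.3333
Numerator Σ_{t=1}^{4}(y_t−ȳ)(y_{t+2}−ȳ) = 4.4444
Denominator Σ(y_t−ȳ)² = 51.3333
r_2 = 4.4444 / 51.3333 = 0.087

0.087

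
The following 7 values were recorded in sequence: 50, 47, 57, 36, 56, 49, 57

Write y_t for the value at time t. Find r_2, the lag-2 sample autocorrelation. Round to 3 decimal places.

Mean ȳ = (50 + 47 + 57 + 36 + 56 + 49 + 57)/7 = 50.2857
Deviations from mean: -0.2857, -3.2857, 6.7143, -14.2857, 5.7143, -1.2857, 6.7143
Numerator Σ_{t=1}^{5}(y_t−ȳ)(y_{t+2}−ȳ) = 140.1224
Denominator Σ(y_t−ȳ)² = 339.4286
r_2 = 140.1224 / 339.4286 = 0.413

0.413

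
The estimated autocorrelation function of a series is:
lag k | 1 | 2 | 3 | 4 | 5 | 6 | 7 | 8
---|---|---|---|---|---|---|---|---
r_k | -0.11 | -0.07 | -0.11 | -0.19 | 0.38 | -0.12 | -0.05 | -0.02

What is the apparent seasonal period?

The largest autocorrelation is r_5 = 0.38; the remaining lags stay at or below -0.02.
The dominant spike at lag 5 indicates a seasonal period of 5.

5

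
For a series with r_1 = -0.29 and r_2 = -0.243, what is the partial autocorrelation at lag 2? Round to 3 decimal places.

φ_{22} = (r_2 − r_1²) / (1 − r_1²)
r_1² = (-0.29)² = 0.0841
Numerator = -0.243 − 0.0841 = -0.3271; denominator = 1 − 0.0841 = 0.9159
φ_{22} = -0.3271 / 0.9159 = -0.357

-0.357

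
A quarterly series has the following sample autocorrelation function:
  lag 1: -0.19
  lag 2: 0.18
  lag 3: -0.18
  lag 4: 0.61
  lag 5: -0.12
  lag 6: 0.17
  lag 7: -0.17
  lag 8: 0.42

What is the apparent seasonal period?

The largest autocorrelation is r_4 = 0.61, with a weaker echo at lag 8 (0.42); the remaining lags stay at or below 0.18.
The dominant spike at lag 4 indicates a seasonal period of 4.

4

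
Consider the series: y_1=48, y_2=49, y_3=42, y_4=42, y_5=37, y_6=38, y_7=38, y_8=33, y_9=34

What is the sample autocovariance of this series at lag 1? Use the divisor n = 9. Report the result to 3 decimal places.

17.122

Mean ȳ = (48 + 49 + 42 + 42 + 37 + 38 + 38 + 33 + 34)/9 = 40.1111
Σ_{t=1}^{8}(y_t−ȳ)(y_{t+1}−ȳ) = 154.0988
γ_1 = 154.0988 / 9 = 17.122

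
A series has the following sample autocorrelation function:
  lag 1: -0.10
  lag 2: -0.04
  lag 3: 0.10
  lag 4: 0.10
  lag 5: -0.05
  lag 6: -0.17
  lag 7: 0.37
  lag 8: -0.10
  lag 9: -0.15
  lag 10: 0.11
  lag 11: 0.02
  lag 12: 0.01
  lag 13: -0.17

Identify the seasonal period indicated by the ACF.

7

The largest autocorrelation is r_7 = 0.37; the remaining lags stay at or below 0.11.
The dominant spike at lag 7 indicates a seasonal period of 7.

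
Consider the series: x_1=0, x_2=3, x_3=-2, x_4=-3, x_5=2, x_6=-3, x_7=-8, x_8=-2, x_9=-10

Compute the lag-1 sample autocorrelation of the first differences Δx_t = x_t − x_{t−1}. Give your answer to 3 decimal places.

-0.510

First differences Δx: 3, -5, -1, 5, -5, -5, 6, -8
Mean of differences = -1.2500
Numerator Σ(Δx_t−Δx̄)(Δx_{t+1}−Δx̄) = -100.8125
Denominator Σ(Δx_t−Δx̄)² = 197.5000
r_1(Δx) = -100.8125 / 197.5000 = -0.510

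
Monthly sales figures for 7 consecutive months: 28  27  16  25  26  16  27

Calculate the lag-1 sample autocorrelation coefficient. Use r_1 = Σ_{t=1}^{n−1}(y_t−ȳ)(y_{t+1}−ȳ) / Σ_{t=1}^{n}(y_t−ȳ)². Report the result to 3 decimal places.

-0.377

Mean ȳ = (28 + 27 + 16 + 25 + 26 + 16 + 27)/7 = 23.5714
Σ(y_t−ȳ)(y_{t+1}−ȳ) = (15.1837) + (-25.9592) + (-10.8163) + (3.4694) + (-18.3878) + (-25.9592) = -62.4694
Denominator Σ(y_t−ȳ)² = 165.7143
r_1 = -62.4694 / 165.7143 = -0.377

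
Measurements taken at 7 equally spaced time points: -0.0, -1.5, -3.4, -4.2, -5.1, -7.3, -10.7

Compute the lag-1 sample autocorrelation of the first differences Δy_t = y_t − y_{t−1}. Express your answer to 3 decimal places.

First differences Δy: -1.5, -1.9, -0.8, -0.9, -2.2, -3.4
Mean of differences = -1.7833
Numerator Σ(Δy_t−Δȳ)(Δy_{t+1}−Δȳ) = 1.0264
Denominator Σ(Δy_t−Δȳ)² = 4.6283
r_1(Δy) = 1.0264 / 4.6283 = 0.222

0.222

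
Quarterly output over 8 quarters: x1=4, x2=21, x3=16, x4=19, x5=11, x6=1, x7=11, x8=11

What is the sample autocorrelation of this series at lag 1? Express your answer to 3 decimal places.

0.029

Mean x̄ = (4 + 21 + 16 + 19 + 11 + 1 + 11 + 11)/8 = 11.7500
Deviations from mean: -7.7500, 9.2500, 4.2500, 7.2500, -0.7500, -10.7500, -0.7500, -0.7500
Σ(x_t−x̄)(x_{t+1}−x̄) = (-71.6875) + (39.3125) + (30.8125) + (-5.4375) + (8.0625) + (8.0625) + (0.5625) = 9.6875
Denominator Σ(x_t−x̄)² = 333.5000
r_1 = 9.6875 / 333.5000 = 0.029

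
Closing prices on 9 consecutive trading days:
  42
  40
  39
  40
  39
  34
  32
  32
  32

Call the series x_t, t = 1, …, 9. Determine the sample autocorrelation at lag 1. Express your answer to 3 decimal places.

0.678

Mean x̄ = (42 + 40 + 39 + 40 + 39 + 34 + 32 + 32 + 32)/9 = 36.6667
Numerator Σ_{t=1}^{8}(x_t−x̄)(x_{t+1}−x̄) = 90.8889
Denominator Σ(x_t−x̄)² = 134.0000
r_1 = 90.8889 / 134.0000 = 0.678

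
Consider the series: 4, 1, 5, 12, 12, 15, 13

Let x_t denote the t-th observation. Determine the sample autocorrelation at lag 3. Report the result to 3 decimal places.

Mean x̄ = (4 + 1 + 5 + 12 + 12 + 15 + 13)/7 = 8.8571
Deviations from mean: -4.8571, -7.8571, -3.8571, 3.1429, 3.1429, 6.1429, 4.1429
Σ(x_t−x̄)(x_{t+3}−x̄) = (-15.2653) + (-24.6939) + (-23.6939) + (13.0204) = -50.6327
Denominator Σ(x_t−x̄)² = 174.8571
r_3 = -50.6327 / 174.8571 = -0.290

-0.290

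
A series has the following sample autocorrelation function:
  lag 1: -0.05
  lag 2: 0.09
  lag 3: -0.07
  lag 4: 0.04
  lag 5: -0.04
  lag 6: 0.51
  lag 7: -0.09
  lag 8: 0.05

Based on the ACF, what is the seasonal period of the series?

The largest autocorrelation is r_6 = 0.51; the remaining lags stay at or below 0.09.
The dominant spike at lag 6 indicates a seasonal period of 6.

6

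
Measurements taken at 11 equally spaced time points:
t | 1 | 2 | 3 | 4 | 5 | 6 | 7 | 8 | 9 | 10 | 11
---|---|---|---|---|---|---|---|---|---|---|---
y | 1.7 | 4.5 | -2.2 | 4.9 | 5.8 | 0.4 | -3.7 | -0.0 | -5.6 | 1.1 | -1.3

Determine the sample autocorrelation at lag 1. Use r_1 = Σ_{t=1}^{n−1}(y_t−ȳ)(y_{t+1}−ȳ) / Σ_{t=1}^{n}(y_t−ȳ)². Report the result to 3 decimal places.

0.044

Mean ȳ = (1.7 + 4.5 − 2.2 + 4.9 + 5.8 + 0.4 − 3.7 − 0.0 − 5.6 + 1.1 − 1.3)/11 = 0.5091
Numerator Σ_{t=1}^{10}(y_t−ȳ)(y_{t+1}−ȳ) = 5.7336
Denominator Σ(y_t−ȳ)² = 130.8891
r_1 = 5.7336 / 130.8891 = 0.044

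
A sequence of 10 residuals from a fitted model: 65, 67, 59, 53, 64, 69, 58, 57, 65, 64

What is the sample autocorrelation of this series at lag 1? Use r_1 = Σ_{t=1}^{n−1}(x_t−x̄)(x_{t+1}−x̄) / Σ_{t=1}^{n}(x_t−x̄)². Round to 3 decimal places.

0.028

Mean x̄ = (65 + 67 + 59 + 53 + 64 + 69 + 58 + 57 + 65 + 64)/10 = 62.1000
Numerator Σ_{t=1}^{9}(x_t−x̄)(x_{t+1}−x̄) = 6.3900
Denominator Σ(x_t−x̄)² = 230.9000
r_1 = 6.3900 / 230.9000 = 0.028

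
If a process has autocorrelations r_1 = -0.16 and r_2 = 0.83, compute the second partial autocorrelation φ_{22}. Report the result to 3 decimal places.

φ_{22} = (r_2 − r_1²) / (1 − r_1²)
r_1² = (-0.16)² = 0.0256
Numerator = 0.83 − 0.0256 = 0.8044; denominator = 1 − 0.0256 = 0.9744
φ_{22} = 0.8044 / 0.9744 = 0.826

0.826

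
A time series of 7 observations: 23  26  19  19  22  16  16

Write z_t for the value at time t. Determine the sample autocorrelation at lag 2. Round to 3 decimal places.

-0.182

Mean z̄ = (23 + 26 + 19 + 19 + 22 + 16 + 16)/7 = 20.1429
Deviations from mean: 2.8571, 5.8571, -1.1429, -1.1429, 1.8571, -4.1429, -4.1429
Σ(z_t−z̄)(z_{t+2}−z̄) = (-3.2653) + (-6.6939) + (-2.1224) + (4.7347) + (-7.6939) = -15.0408
Denominator Σ(z_t−z̄)² = 82.8571
r_2 = -15.0408 / 82.8571 = -0.182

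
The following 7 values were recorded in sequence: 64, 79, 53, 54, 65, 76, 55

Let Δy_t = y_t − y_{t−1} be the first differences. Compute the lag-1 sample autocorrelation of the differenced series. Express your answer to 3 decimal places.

-0.332

First differences Δy: 15, -26, 1, 11, 11, -21
Mean of differences = -1.5000
Numerator Σ(Δy_t−Δȳ)(Δy_{t+1}−Δȳ) = -521.7500
Denominator Σ(Δy_t−Δȳ)² = 1571.5000
r_1(Δy) = -521.7500 / 1571.5000 = -0.332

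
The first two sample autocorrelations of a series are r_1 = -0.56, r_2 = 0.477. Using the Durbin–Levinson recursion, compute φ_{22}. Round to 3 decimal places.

φ_{22} = (r_2 − r_1²) / (1 − r_1²)
r_1² = (-0.56)² = 0.3136
Numerator = 0.477 − 0.3136 = 0.1634; denominator = 1 − 0.3136 = 0.6864
φ_{22} = 0.1634 / 0.6864 = 0.238

0.238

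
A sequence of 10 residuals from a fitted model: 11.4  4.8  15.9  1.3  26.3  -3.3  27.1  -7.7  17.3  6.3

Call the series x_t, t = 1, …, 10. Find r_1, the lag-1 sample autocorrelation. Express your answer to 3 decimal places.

-0.904

Mean x̄ = (11.4 + 4.8 + 15.9 + 1.3 + 26.3 − 3.3 + 27.1 − 7.7 + 17.3 + 6.3)/10 = 9.9400
Numerator Σ_{t=1}^{9}(x_t−x̄)(x_{t+1}−x̄) = -1134.1116
Denominator Σ(x_t−x̄)² = 1254.7240
r_1 = -1134.1116 / 1254.7240 = -0.904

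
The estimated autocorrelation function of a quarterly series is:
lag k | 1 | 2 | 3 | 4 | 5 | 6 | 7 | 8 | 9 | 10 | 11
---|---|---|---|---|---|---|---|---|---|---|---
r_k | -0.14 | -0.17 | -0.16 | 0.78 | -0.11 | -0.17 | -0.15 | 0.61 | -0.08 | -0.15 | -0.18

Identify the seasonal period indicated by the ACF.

4

The largest autocorrelation is r_4 = 0.78, with a weaker echo at lag 8 (0.61); the remaining lags stay at or below -0.08.
The dominant spike at lag 4 indicates a seasonal period of 4.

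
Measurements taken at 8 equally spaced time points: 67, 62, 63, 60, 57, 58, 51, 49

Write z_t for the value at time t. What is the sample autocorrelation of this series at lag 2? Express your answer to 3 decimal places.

Mean z̄ = (67 + 62 + 63 + 60 + 57 + 58 + 51 + 49)/8 = 58.3750
Σ(z_t−z̄)(z_{t+2}−z̄) = (39.8906) + (5.8906) + (-6.3594) + (-0.6094) + (10.1406) + (3.5156) = 52.4688
Denominator Σ(z_t−z̄)² = 255.8750
r_2 = 52.4688 / 255.8750 = 0.205

0.205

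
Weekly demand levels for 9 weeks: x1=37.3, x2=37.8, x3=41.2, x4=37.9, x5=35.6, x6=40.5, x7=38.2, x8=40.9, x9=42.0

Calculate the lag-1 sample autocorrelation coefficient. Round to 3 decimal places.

-0.036

Mean x̄ = (37.3 + 37.8 + 41.2 + 37.9 + 35.6 + 40.5 + 38.2 + 40.9 + 42.0)/9 = 39.0444
Numerator Σ_{t=1}^{8}(x_t−x̄)(x_{t+1}−x̄) = -1.3620
Denominator Σ(x_t−x̄)² = 37.4222
r_1 = -1.3620 / 37.4222 = -0.036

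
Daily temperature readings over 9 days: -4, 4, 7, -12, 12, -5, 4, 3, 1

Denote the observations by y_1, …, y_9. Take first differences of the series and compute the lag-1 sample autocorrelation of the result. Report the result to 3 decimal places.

-0.765

First differences Δy: 8, 3, -19, 24, -17, 9, -1, -2
Mean of differences = 0.6250
Numerator Σ(Δy_t−Δȳ)(Δy_{t+1}−Δȳ) = -1056.7656
Denominator Σ(Δy_t−Δȳ)² = 1381.8750
r_1(Δy) = -1056.7656 / 1381.8750 = -0.765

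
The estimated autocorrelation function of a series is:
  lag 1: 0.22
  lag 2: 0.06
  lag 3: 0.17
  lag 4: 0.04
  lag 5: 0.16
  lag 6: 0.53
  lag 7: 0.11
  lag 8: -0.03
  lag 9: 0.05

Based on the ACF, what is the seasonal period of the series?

The largest autocorrelation is r_6 = 0.53; the remaining lags stay at or below 0.22. The elevated value at lag 1 (0.22), dropping to 0.06 at lag 2, reflects decaying short-term dependence rather than seasonality.
The dominant spike at lag 6 indicates a seasonal period of 6.

6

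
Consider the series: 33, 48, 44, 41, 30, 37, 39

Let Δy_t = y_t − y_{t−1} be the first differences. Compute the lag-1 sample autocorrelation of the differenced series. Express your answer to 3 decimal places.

-0.163

First differences Δy: 15, -4, -3, -11, 7, 2
Mean of differences = 1.0000
Numerator Σ(Δy_t−Δȳ)(Δy_{t+1}−Δȳ) = -68.0000
Denominator Σ(Δy_t−Δȳ)² = 418.0000
r_1(Δy) = -68.0000 / 418.0000 = -0.163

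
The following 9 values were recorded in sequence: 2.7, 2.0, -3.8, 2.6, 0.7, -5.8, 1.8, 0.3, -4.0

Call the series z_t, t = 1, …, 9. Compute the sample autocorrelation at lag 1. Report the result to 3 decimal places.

Mean z̄ = (2.7 + 2.0 − 3.8 + 2.6 + 0.7 − 5.8 + 1.8 + 0.3 − 4.0)/9 = -0.3889
Numerator Σ_{t=1}^{8}(z_t−z̄)(z_{t+1}−z̄) = -26.4268
Denominator Σ(z_t−z̄)² = 84.5889
r_1 = -26.4268 / 84.5889 = -0.312

-0.312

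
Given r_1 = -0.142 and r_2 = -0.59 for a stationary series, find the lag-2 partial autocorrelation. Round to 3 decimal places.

-0.623

φ_{22} = (r_2 − r_1²) / (1 − r_1²)
r_1² = (-0.142)² = 0.020164
Numerator = -0.59 − 0.0202 = -0.6102; denominator = 1 − 0.0202 = 0.9798
φ_{22} = -0.6102 / 0.9798 = -0.623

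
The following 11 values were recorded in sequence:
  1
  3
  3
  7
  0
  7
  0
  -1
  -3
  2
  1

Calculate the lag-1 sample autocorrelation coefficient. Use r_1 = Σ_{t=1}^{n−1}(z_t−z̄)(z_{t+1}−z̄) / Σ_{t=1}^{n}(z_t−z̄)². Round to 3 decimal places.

Mean z̄ = (1 + 3 + 3 + 7 + 0 + 7 + 0 − 1 − 3 + 2 + 1)/11 = 1.8182
Numerator Σ_{t=1}^{10}(z_t−z̄)(z_{t+1}−z̄) = -4.0331
Denominator Σ(z_t−z̄)² = 95.6364
r_1 = -4.0331 / 95.6364 = -0.042

-0.042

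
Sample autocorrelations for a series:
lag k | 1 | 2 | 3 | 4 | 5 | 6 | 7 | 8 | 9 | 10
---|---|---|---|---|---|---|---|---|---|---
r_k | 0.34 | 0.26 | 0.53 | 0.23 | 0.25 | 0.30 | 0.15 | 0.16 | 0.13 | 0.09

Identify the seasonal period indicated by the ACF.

The largest autocorrelation is r_3 = 0.53; the remaining lags stay at or below 0.34. The elevated value at lag 1 (0.34), dropping to 0.26 at lag 2, reflects decaying short-term dependence rather than seasonality.
The dominant spike at lag 3 indicates a seasonal period of 3.

3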